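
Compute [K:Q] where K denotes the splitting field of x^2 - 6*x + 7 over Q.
[K:Q] = 2

The discriminant of x^2 + (-6)*x + (7) is b^2 - 4c = 36 - (28) = 8. Since 8 is not a perfect square in Q, the polynomial is irreducible over Q. Its two roots generate a degree-2 extension, so [K:Q] = 2.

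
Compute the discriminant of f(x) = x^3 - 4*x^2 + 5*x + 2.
Δ = -416

For x^3 + a x^2 + b x + c the discriminant is Δ = 18 a b c - 4 a^3 c + a^2 b^2 - 4 b^3 - 27 c^2.
Plug a = -4, b = 5, c = 2:
  18*(-4)*(5)*(2) - 4*(-4)^3*(2) + (-4)^2*(5)^2 - 4*(5)^3 - 27*(2)^2
  = -720 + (512) + 400 + (-500) + (-108)
  = -416.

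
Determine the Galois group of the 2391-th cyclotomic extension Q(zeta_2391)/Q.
|Gal(Q(zeta_2391)/Q)| = phi(2391) = 1592; group ≅ (Z/2391Z)^* ≅ Z/2Z × Z/796Z

The n-th cyclotomic polynomial Φ_2391(x) is the minimal polynomial of zeta_2391 over Q and has degree phi(2391) = 1592. So Q(zeta_2391) is a degree-1592 Galois extension with Galois group (Z/2391Z)^*. By CRT, (Z/2391Z)^* ≅ (Z/3Z)^* × (Z/797Z)^*. Each prime-power unit group is (Z/3Z)^* ≅ Z/2Z; (Z/797Z)^* ≅ Z/796Z. Hence Gal(Q(zeta_2391)/Q) ≅ Z/2Z × Z/796Z.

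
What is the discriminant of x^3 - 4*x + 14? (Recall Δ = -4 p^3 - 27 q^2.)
Δ = -5036

For a depressed cubic x^3 + p x + q the discriminant is Δ = -4 p^3 - 27 q^2 = -4*(-4)^3 - 27*(14)^2 = 256 - 5292 = -5036.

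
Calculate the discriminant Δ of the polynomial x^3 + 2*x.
Δ = -32

For a depressed cubic x^3 + p x + q the discriminant is Δ = -4 p^3 - 27 q^2 = -4*(2)^3 - 27*(0)^2 = -32 - 0 = -32.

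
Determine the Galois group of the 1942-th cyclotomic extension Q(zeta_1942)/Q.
|Gal(Q(zeta_1942)/Q)| = phi(1942) = 970; group ≅ (Z/1942Z)^* ≅ Z/970Z

The n-th cyclotomic polynomial Φ_1942(x) is the minimal polynomial of zeta_1942 over Q and has degree phi(1942) = 970. So Q(zeta_1942) is a degree-970 Galois extension with Galois group (Z/1942Z)^*. By CRT, (Z/1942Z)^* ≅ (Z/2Z)^* × (Z/971Z)^*. Each prime-power unit group is (Z/2Z)^* ≅ trivial group (order 1); (Z/971Z)^* ≅ Z/970Z. Hence Gal(Q(zeta_1942)/Q) ≅ Z/970Z.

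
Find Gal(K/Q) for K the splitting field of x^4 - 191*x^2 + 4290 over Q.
Gal(K/Q) = V_4 (Klein four-group, Z/2Z × Z/2Z)

f factors as (x^2 - 165)(x^2 - 26), so the splitting field is K = Q(sqrt(165), sqrt(26)). The elements 165, 26, 4290 are all non-squares in Q, so sqrt(165) and sqrt(26) generate independent quadratic extensions. Thus [K:Q] = 4 and Gal(K/Q) is generated by the two order-2 automorphisms sqrt(165) ↦ -sqrt(165) and sqrt(26) ↦ -sqrt(26), giving V_4.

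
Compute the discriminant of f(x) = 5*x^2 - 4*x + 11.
Δ = -204

For a quadratic a x^2 + b x + c the discriminant is Δ = b^2 - 4ac = (-4)^2 - 4*(5)*(11) = 16 - (220) = -204.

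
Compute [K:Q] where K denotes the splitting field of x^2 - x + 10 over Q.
[K:Q] = 2

The discriminant of x^2 + (-1)*x + (10) is b^2 - 4c = 1 - (40) = -39. Since -39 is not a perfect square in Q, the polynomial is irreducible over Q. Its two roots generate a degree-2 extension, so [K:Q] = 2.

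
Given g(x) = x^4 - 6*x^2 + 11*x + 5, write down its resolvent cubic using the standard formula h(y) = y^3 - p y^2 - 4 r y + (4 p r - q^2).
h(y) = y^3 + 6*y^2 - 20*y - 241

Identify coefficients: p = -6, q = 11, r = 5.
Plug into h(y) = y^3 - p y^2 - 4 r y + (4 p r - q^2):
  h(y) = y^3 - (-6) y^2 - 4*(5) y + (4*(-6)*(5) - (11)^2)
       = y^3 + (6) y^2 + (-20) y + (-241).
Simplifying: h(y) = y^3 + 6*y^2 - 20*y - 241.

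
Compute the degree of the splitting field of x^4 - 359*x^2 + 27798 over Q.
[K:Q] = 4

f factors as (x^2 - 113)(x^2 - 246); the splitting field is K = Q(sqrt(113), sqrt(246)). Since 113, 246, and 27798 are all non-squares in Q, the three subfields Q(sqrt(113)), Q(sqrt(246)), Q(sqrt(27798)) are distinct degree-2 extensions, so [K:Q] = 4 (Klein four Galois group).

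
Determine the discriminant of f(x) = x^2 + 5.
Δ = -20

For a quadratic a x^2 + b x + c the discriminant is Δ = b^2 - 4ac = (0)^2 - 4*(1)*(5) = 0 - (20) = -20.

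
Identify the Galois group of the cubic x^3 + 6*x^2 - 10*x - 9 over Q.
Gal(K/Q) = S_3 (symmetric group of order 6)

Compute the discriminant of x^3 + (6)*x^2 + (-10)*x + (-9): Δ = 22909. Since Δ is not a rational square, the Galois group is not contained in A_3; it must be the full S_3 (irreducibility of the cubic rules out anything smaller).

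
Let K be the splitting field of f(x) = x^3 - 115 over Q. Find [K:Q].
[K:Q] = 6

x^3 - 115 has one real root r = 115^(1/3) and two complex roots r*zeta_3, r*zeta_3^2 where zeta_3 = e^(2*pi*i/3). The splitting field is Q(r, zeta_3). [Q(r):Q] = 3 and [Q(zeta_3):Q] = 2 with gcd = 1, so [Q(r, zeta_3):Q] = 3 * 2 = 6.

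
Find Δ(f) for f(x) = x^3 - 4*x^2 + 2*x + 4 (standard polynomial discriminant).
Δ = 48

For x^3 + a x^2 + b x + c the discriminant is Δ = 18 a b c - 4 a^3 c + a^2 b^2 - 4 b^3 - 27 c^2.
Plug a = -4, b = 2, c = 4:
  18*(-4)*(2)*(4) - 4*(-4)^3*(4) + (-4)^2*(2)^2 - 4*(2)^3 - 27*(4)^2
  = -576 + (1024) + 64 + (-32) + (-432)
  = 48.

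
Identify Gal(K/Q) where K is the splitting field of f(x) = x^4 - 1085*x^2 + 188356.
Gal(K/Q) = Z/2Z (cyclic of order 2)

f factors as (x^2 - 217)(x^2 - 868), so the splitting field is K = Q(sqrt(217), sqrt(868)). The squarefree part of 217 is 217 and the squarefree part of 868 is also 217, so sqrt(217) and sqrt(868) are both rational multiples of sqrt(217). Hence Q(sqrt(217)) = Q(sqrt(868)) = Q(sqrt(217)), and the splitting field collapses to a single degree-2 extension with Galois group Z/2Z.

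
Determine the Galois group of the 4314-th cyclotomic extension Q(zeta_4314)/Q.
|Gal(Q(zeta_4314)/Q)| = phi(4314) = 1436; group ≅ (Z/4314Z)^* ≅ Z/2Z × Z/718Z

The n-th cyclotomic polynomial Φ_4314(x) is the minimal polynomial of zeta_4314 over Q and has degree phi(4314) = 1436. So Q(zeta_4314) is a degree-1436 Galois extension with Galois group (Z/4314Z)^*. By CRT, (Z/4314Z)^* ≅ (Z/2Z)^* × (Z/3Z)^* × (Z/719Z)^*. Each prime-power unit group is (Z/2Z)^* ≅ trivial group (order 1); (Z/3Z)^* ≅ Z/2Z; (Z/719Z)^* ≅ Z/718Z. Hence Gal(Q(zeta_4314)/Q) ≅ Z/2Z × Z/718Z.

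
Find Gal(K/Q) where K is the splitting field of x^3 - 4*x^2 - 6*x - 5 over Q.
Gal(K/Q) = S_3 (symmetric group of order 6)

Compute the discriminant of x^3 + (-4)*x^2 + (-6)*x + (-5): Δ = -2675. Since Δ is not a rational square, the Galois group is not contained in A_3; it must be the full S_3 (irreducibility of the cubic rules out anything smaller).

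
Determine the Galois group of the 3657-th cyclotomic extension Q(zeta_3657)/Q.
|Gal(Q(zeta_3657)/Q)| = phi(3657) = 2288; group ≅ (Z/3657Z)^* ≅ Z/2Z × Z/22Z × Z/52Z

The n-th cyclotomic polynomial Φ_3657(x) is the minimal polynomial of zeta_3657 over Q and has degree phi(3657) = 2288. So Q(zeta_3657) is a degree-2288 Galois extension with Galois group (Z/3657Z)^*. By CRT, (Z/3657Z)^* ≅ (Z/3Z)^* × (Z/23Z)^* × (Z/53Z)^*. Each prime-power unit group is (Z/3Z)^* ≅ Z/2Z; (Z/23Z)^* ≅ Z/22Z; (Z/53Z)^* ≅ Z/52Z. Hence Gal(Q(zeta_3657)/Q) ≅ Z/2Z × Z/22Z × Z/52Z.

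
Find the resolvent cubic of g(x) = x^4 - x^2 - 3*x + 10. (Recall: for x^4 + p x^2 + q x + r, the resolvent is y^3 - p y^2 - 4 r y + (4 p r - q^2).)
h(y) = y^3 + y^2 - 40*y - 49

Identify coefficients: p = -1, q = -3, r = 10.
Plug into h(y) = y^3 - p y^2 - 4 r y + (4 p r - q^2):
  h(y) = y^3 - (-1) y^2 - 4*(10) y + (4*(-1)*(10) - (-3)^2)
       = y^3 + (1) y^2 + (-40) y + (-49).
Simplifying: h(y) = y^3 + y^2 - 40*y - 49.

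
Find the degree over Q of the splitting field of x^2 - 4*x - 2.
[K:Q] = 2

The discriminant of x^2 + (-4)*x + (-2) is b^2 - 4c = 16 - (-8) = 24. Since 24 is not a perfect square in Q, the polynomial is irreducible over Q. Its two roots generate a degree-2 extension, so [K:Q] = 2.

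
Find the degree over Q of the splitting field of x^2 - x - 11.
[K:Q] = 2

The discriminant of x^2 + (-1)*x + (-11) is b^2 - 4c = 1 - (-44) = 45. Since 45 is not a perfect square in Q, the polynomial is irreducible over Q. Its two roots generate a degree-2 extension, so [K:Q] = 2.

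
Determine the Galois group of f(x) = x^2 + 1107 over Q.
Gal(K/Q) = Z/2Z (cyclic of order 2)

x^2 + 1107 is irreducible over Q since -1107 is not a rational square. The splitting field Q(sqrt(-1107)) has degree 2 over Q, and its unique nontrivial automorphism is sqrt(-1107) ↦ -sqrt(-1107). Hence Gal(Q(sqrt(-1107))/Q) = Z/2Z.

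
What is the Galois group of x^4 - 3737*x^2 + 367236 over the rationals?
Gal(K/Q) = Z/2Z (cyclic of order 2)

f factors as (x^2 - 101)(x^2 - 3636), so the splitting field is K = Q(sqrt(101), sqrt(3636)). The squarefree part of 101 is 101 and the squarefree part of 3636 is also 101, so sqrt(101) and sqrt(3636) are both rational multiples of sqrt(101). Hence Q(sqrt(101)) = Q(sqrt(3636)) = Q(sqrt(101)), and the splitting field collapses to a single degree-2 extension with Galois group Z/2Z.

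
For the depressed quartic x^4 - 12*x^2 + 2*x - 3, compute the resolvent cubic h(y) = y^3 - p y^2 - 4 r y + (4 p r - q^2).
h(y) = y^3 + 12*y^2 + 12*y + 140

Identify coefficients: p = -12, q = 2, r = -3.
Plug into h(y) = y^3 - p y^2 - 4 r y + (4 p r - q^2):
  h(y) = y^3 - (-12) y^2 - 4*(-3) y + (4*(-12)*(-3) - (2)^2)
       = y^3 + (12) y^2 + (12) y + (140).
Simplifying: h(y) = y^3 + 12*y^2 + 12*y + 140.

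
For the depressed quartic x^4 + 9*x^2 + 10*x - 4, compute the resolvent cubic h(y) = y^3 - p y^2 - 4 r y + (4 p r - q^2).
h(y) = y^3 - 9*y^2 + 16*y - 244

Identify coefficients: p = 9, q = 10, r = -4.
Plug into h(y) = y^3 - p y^2 - 4 r y + (4 p r - q^2):
  h(y) = y^3 - (9) y^2 - 4*(-4) y + (4*(9)*(-4) - (10)^2)
       = y^3 + (-9) y^2 + (16) y + (-244).
Simplifying: h(y) = y^3 - 9*y^2 + 16*y - 244.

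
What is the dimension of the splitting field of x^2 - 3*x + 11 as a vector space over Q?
[K:Q] = 2

The discriminant of x^2 + (-3)*x + (11) is b^2 - 4c = 9 - (44) = -35. Since -35 is not a perfect square in Q, the polynomial is irreducible over Q. Its two roots generate a degree-2 extension, so [K:Q] = 2.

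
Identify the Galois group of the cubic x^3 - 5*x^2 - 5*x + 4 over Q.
Gal(K/Q) = S_3 (symmetric group of order 6)

Compute the discriminant of x^3 + (-5)*x^2 + (-5)*x + (4): Δ = 4493. Since Δ is not a rational square, the Galois group is not contained in A_3; it must be the full S_3 (irreducibility of the cubic rules out anything smaller).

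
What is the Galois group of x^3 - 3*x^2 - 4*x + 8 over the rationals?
Gal(K/Q) = S_3 (symmetric group of order 6)

Compute the discriminant of x^3 + (-3)*x^2 + (-4)*x + (8): Δ = 1264. Since Δ is not a rational square, the Galois group is not contained in A_3; it must be the full S_3 (irreducibility of the cubic rules out anything smaller).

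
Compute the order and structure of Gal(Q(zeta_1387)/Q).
|Gal(Q(zeta_1387)/Q)| = phi(1387) = 1296; group ≅ (Z/1387Z)^* ≅ Z/18Z × Z/72Z

The n-th cyclotomic polynomial Φ_1387(x) is the minimal polynomial of zeta_1387 over Q and has degree phi(1387) = 1296. So Q(zeta_1387) is a degree-1296 Galois extension with Galois group (Z/1387Z)^*. By CRT, (Z/1387Z)^* ≅ (Z/19Z)^* × (Z/73Z)^*. Each prime-power unit group is (Z/19Z)^* ≅ Z/18Z; (Z/73Z)^* ≅ Z/72Z. Hence Gal(Q(zeta_1387)/Q) ≅ Z/18Z × Z/72Z.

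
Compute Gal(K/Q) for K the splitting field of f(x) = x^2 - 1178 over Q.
Gal(K/Q) = Z/2Z (cyclic of order 2)

x^2 - 1178 is irreducible over Q since 1178 is not a rational square. The splitting field Q(sqrt(1178)) has degree 2 over Q, and its unique nontrivial automorphism is sqrt(1178) ↦ -sqrt(1178). Hence Gal(Q(sqrt(1178))/Q) = Z/2Z.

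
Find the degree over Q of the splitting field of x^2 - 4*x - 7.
[K:Q] = 2

The discriminant of x^2 + (-4)*x + (-7) is b^2 - 4c = 16 - (-28) = 44. Since 44 is not a perfect square in Q, the polynomial is irreducible over Q. Its two roots generate a degree-2 extension, so [K:Q] = 2.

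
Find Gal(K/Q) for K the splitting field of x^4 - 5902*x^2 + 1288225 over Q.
Gal(K/Q) = Z/2Z (cyclic of order 2)

f factors as (x^2 - 227)(x^2 - 5675), so the splitting field is K = Q(sqrt(227), sqrt(5675)). The squarefree part of 227 is 227 and the squarefree part of 5675 is also 227, so sqrt(227) and sqrt(5675) are both rational multiples of sqrt(227). Hence Q(sqrt(227)) = Q(sqrt(5675)) = Q(sqrt(227)), and the splitting field collapses to a single degree-2 extension with Galois group Z/2Z.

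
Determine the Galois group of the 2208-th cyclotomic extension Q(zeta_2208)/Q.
|Gal(Q(zeta_2208)/Q)| = phi(2208) = 704; group ≅ (Z/2208Z)^* ≅ Z/2Z × Z/2Z × Z/8Z × Z/22Z

The n-th cyclotomic polynomial Φ_2208(x) is the minimal polynomial of zeta_2208 over Q and has degree phi(2208) = 704. So Q(zeta_2208) is a degree-704 Galois extension with Galois group (Z/2208Z)^*. By CRT, (Z/2208Z)^* ≅ (Z/32Z)^* × (Z/3Z)^* × (Z/23Z)^*. Each prime-power unit group is (Z/32Z)^* ≅ Z/2Z × Z/8Z; (Z/3Z)^* ≅ Z/2Z; (Z/23Z)^* ≅ Z/22Z. Hence Gal(Q(zeta_2208)/Q) ≅ Z/2Z × Z/2Z × Z/8Z × Z/22Z.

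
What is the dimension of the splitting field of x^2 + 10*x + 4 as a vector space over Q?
[K:Q] = 2

The discriminant of x^2 + (10)*x + (4) is b^2 - 4c = 100 - (16) = 84. Since 84 is not a perfect square in Q, the polynomial is irreducible over Q. Its two roots generate a degree-2 extension, so [K:Q] = 2.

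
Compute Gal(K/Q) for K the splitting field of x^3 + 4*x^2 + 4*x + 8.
Gal(K/Q) = S_3 (symmetric group of order 6)

Compute the discriminant of x^3 + (4)*x^2 + (4)*x + (8): Δ = -1472. Since Δ is not a rational square, the Galois group is not contained in A_3; it must be the full S_3 (irreducibility of the cubic rules out anything smaller).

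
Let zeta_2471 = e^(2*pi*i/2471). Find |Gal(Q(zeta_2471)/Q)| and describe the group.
|Gal(Q(zeta_2471)/Q)| = phi(2471) = 2112; group ≅ (Z/2471Z)^* ≅ Z/6Z × Z/352Z

The n-th cyclotomic polynomial Φ_2471(x) is the minimal polynomial of zeta_2471 over Q and has degree phi(2471) = 2112. So Q(zeta_2471) is a degree-2112 Galois extension with Galois group (Z/2471Z)^*. By CRT, (Z/2471Z)^* ≅ (Z/7Z)^* × (Z/353Z)^*. Each prime-power unit group is (Z/7Z)^* ≅ Z/6Z; (Z/353Z)^* ≅ Z/352Z. Hence Gal(Q(zeta_2471)/Q) ≅ Z/6Z × Z/352Z.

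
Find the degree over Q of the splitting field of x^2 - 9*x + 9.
[K:Q] = 2

The discriminant of x^2 + (-9)*x + (9) is b^2 - 4c = 81 - (36) = 45. Since 45 is not a perfect square in Q, the polynomial is irreducible over Q. Its two roots generate a degree-2 extension, so [K:Q] = 2.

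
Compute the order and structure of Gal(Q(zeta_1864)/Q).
|Gal(Q(zeta_1864)/Q)| = phi(1864) = 928; group ≅ (Z/1864Z)^* ≅ Z/2Z × Z/2Z × Z/232Z

The n-th cyclotomic polynomial Φ_1864(x) is the minimal polynomial of zeta_1864 over Q and has degree phi(1864) = 928. So Q(zeta_1864) is a degree-928 Galois extension with Galois group (Z/1864Z)^*. By CRT, (Z/1864Z)^* ≅ (Z/8Z)^* × (Z/233Z)^*. Each prime-power unit group is (Z/8Z)^* ≅ Z/2Z × Z/2Z; (Z/233Z)^* ≅ Z/232Z. Hence Gal(Q(zeta_1864)/Q) ≅ Z/2Z × Z/2Z × Z/232Z.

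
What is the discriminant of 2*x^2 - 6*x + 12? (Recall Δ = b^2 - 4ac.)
Δ = -60

For a quadratic a x^2 + b x + c the discriminant is Δ = b^2 - 4ac = (-6)^2 - 4*(2)*(12) = 36 - (96) = -60.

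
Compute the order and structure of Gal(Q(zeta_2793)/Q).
|Gal(Q(zeta_2793)/Q)| = phi(2793) = 1512; group ≅ (Z/2793Z)^* ≅ Z/2Z × Z/18Z × Z/42Z

The n-th cyclotomic polynomial Φ_2793(x) is the minimal polynomial of zeta_2793 over Q and has degree phi(2793) = 1512. So Q(zeta_2793) is a degree-1512 Galois extension with Galois group (Z/2793Z)^*. By CRT, (Z/2793Z)^* ≅ (Z/3Z)^* × (Z/49Z)^* × (Z/19Z)^*. Each prime-power unit group is (Z/3Z)^* ≅ Z/2Z; (Z/49Z)^* ≅ Z/42Z; (Z/19Z)^* ≅ Z/18Z. Hence Gal(Q(zeta_2793)/Q) ≅ Z/2Z × Z/18Z × Z/42Z.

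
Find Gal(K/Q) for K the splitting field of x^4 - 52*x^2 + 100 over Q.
Gal(K/Q) = Z/2Z (cyclic of order 2)

f factors as (x^2 - 50)(x^2 - 2), so the splitting field is K = Q(sqrt(50), sqrt(2)). The squarefree part of 50 is 2 and the squarefree part of 2 is also 2, so sqrt(50) and sqrt(2) are both rational multiples of sqrt(2). Hence Q(sqrt(50)) = Q(sqrt(2)) = Q(sqrt(2)), and the splitting field collapses to a single degree-2 extension with Galois group Z/2Z.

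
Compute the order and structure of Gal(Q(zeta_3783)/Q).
|Gal(Q(zeta_3783)/Q)| = phi(3783) = 2304; group ≅ (Z/3783Z)^* ≅ Z/2Z × Z/12Z × Z/96Z

The n-th cyclotomic polynomial Φ_3783(x) is the minimal polynomial of zeta_3783 over Q and has degree phi(3783) = 2304. So Q(zeta_3783) is a degree-2304 Galois extension with Galois group (Z/3783Z)^*. By CRT, (Z/3783Z)^* ≅ (Z/3Z)^* × (Z/13Z)^* × (Z/97Z)^*. Each prime-power unit group is (Z/3Z)^* ≅ Z/2Z; (Z/13Z)^* ≅ Z/12Z; (Z/97Z)^* ≅ Z/96Z. Hence Gal(Q(zeta_3783)/Q) ≅ Z/2Z × Z/12Z × Z/96Z.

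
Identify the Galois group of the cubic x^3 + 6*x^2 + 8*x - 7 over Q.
Gal(K/Q) = S_3 (symmetric group of order 6)

Compute the discriminant of x^3 + (6)*x^2 + (8)*x + (-7): Δ = -1067. Since Δ is not a rational square, the Galois group is not contained in A_3; it must be the full S_3 (irreducibility of the cubic rules out anything smaller).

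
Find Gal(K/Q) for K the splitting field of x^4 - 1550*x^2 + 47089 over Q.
Gal(K/Q) = Z/2Z (cyclic of order 2)

f factors as (x^2 - 31)(x^2 - 1519), so the splitting field is K = Q(sqrt(31), sqrt(1519)). The squarefree part of 31 is 31 and the squarefree part of 1519 is also 31, so sqrt(31) and sqrt(1519) are both rational multiples of sqrt(31). Hence Q(sqrt(31)) = Q(sqrt(1519)) = Q(sqrt(31)), and the splitting field collapses to a single degree-2 extension with Galois group Z/2Z.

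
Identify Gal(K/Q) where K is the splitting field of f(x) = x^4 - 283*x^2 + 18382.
Gal(K/Q) = V_4 (Klein four-group, Z/2Z × Z/2Z)

f factors as (x^2 - 182)(x^2 - 101), so the splitting field is K = Q(sqrt(182), sqrt(101)). The elements 182, 101, 18382 are all non-squares in Q, so sqrt(182) and sqrt(101) generate independent quadratic extensions. Thus [K:Q] = 4 and Gal(K/Q) is generated by the two order-2 automorphisms sqrt(182) ↦ -sqrt(182) and sqrt(101) ↦ -sqrt(101), giving V_4.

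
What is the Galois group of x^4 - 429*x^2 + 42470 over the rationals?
Gal(K/Q) = V_4 (Klein four-group, Z/2Z × Z/2Z)

f factors as (x^2 - 274)(x^2 - 155), so the splitting field is K = Q(sqrt(274), sqrt(155)). The elements 274, 155, 42470 are all non-squares in Q, so sqrt(274) and sqrt(155) generate independent quadratic extensions. Thus [K:Q] = 4 and Gal(K/Q) is generated by the two order-2 automorphisms sqrt(274) ↦ -sqrt(274) and sqrt(155) ↦ -sqrt(155), giving V_4.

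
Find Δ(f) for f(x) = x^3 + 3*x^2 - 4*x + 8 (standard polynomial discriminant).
Δ = -3920

For x^3 + a x^2 + b x + c the discriminant is Δ = 18 a b c - 4 a^3 c + a^2 b^2 - 4 b^3 - 27 c^2.
Plug a = 3, b = -4, c = 8:
  18*(3)*(-4)*(8) - 4*(3)^3*(8) + (3)^2*(-4)^2 - 4*(-4)^3 - 27*(8)^2
  = -1728 + (-864) + 144 + (256) + (-1728)
  = -3920.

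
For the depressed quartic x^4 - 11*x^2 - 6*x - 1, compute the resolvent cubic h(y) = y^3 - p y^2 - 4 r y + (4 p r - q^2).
h(y) = y^3 + 11*y^2 + 4*y + 8

Identify coefficients: p = -11, q = -6, r = -1.
Plug into h(y) = y^3 - p y^2 - 4 r y + (4 p r - q^2):
  h(y) = y^3 - (-11) y^2 - 4*(-1) y + (4*(-11)*(-1) - (-6)^2)
       = y^3 + (11) y^2 + (4) y + (8).
Simplifying: h(y) = y^3 + 11*y^2 + 4*y + 8.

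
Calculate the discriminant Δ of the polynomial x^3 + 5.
Δ = -675

For x^3 + a x^2 + b x + c the discriminant is Δ = 18 a b c - 4 a^3 c + a^2 b^2 - 4 b^3 - 27 c^2.
Plug a = 0, b = 0, c = 5:
  18*(0)*(0)*(5) - 4*(0)^3*(5) + (0)^2*(0)^2 - 4*(0)^3 - 27*(5)^2
  = 0 + (0) + 0 + (0) + (-675)
  = -675.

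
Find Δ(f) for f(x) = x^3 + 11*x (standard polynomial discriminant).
Δ = -5324

For a depressed cubic x^3 + p x + q the discriminant is Δ = -4 p^3 - 27 q^2 = -4*(11)^3 - 27*(0)^2 = -5324 - 0 = -5324.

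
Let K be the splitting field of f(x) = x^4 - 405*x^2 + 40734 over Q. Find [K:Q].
[K:Q] = 4

f factors as (x^2 - 219)(x^2 - 186); the splitting field is K = Q(sqrt(219), sqrt(186)). Since 219, 186, and 40734 are all non-squares in Q, the three subfields Q(sqrt(219)), Q(sqrt(186)), Q(sqrt(40734)) are distinct degree-2 extensions, so [K:Q] = 4 (Klein four Galois group).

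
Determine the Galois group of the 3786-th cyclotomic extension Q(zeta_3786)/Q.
|Gal(Q(zeta_3786)/Q)| = phi(3786) = 1260; group ≅ (Z/3786Z)^* ≅ Z/2Z × Z/630Z

The n-th cyclotomic polynomial Φ_3786(x) is the minimal polynomial of zeta_3786 over Q and has degree phi(3786) = 1260. So Q(zeta_3786) is a degree-1260 Galois extension with Galois group (Z/3786Z)^*. By CRT, (Z/3786Z)^* ≅ (Z/2Z)^* × (Z/3Z)^* × (Z/631Z)^*. Each prime-power unit group is (Z/2Z)^* ≅ trivial group (order 1); (Z/3Z)^* ≅ Z/2Z; (Z/631Z)^* ≅ Z/630Z. Hence Gal(Q(zeta_3786)/Q) ≅ Z/2Z × Z/630Z.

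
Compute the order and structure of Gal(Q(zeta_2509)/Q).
|Gal(Q(zeta_2509)/Q)| = phi(2509) = 2304; group ≅ (Z/2509Z)^* ≅ Z/12Z × Z/192Z

The n-th cyclotomic polynomial Φ_2509(x) is the minimal polynomial of zeta_2509 over Q and has degree phi(2509) = 2304. So Q(zeta_2509) is a degree-2304 Galois extension with Galois group (Z/2509Z)^*. By CRT, (Z/2509Z)^* ≅ (Z/13Z)^* × (Z/193Z)^*. Each prime-power unit group is (Z/13Z)^* ≅ Z/12Z; (Z/193Z)^* ≅ Z/192Z. Hence Gal(Q(zeta_2509)/Q) ≅ Z/12Z × Z/192Z.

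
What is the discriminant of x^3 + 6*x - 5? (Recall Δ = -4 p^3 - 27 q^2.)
Δ = -1539

For a depressed cubic x^3 + p x + q the discriminant is Δ = -4 p^3 - 27 q^2 = -4*(6)^3 - 27*(-5)^2 = -864 - 675 = -1539.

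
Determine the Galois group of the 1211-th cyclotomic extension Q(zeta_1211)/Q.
|Gal(Q(zeta_1211)/Q)| = phi(1211) = 1032; group ≅ (Z/1211Z)^* ≅ Z/6Z × Z/172Z

The n-th cyclotomic polynomial Φ_1211(x) is the minimal polynomial of zeta_1211 over Q and has degree phi(1211) = 1032. So Q(zeta_1211) is a degree-1032 Galois extension with Galois group (Z/1211Z)^*. By CRT, (Z/1211Z)^* ≅ (Z/7Z)^* × (Z/173Z)^*. Each prime-power unit group is (Z/7Z)^* ≅ Z/6Z; (Z/173Z)^* ≅ Z/172Z. Hence Gal(Q(zeta_1211)/Q) ≅ Z/6Z × Z/172Z.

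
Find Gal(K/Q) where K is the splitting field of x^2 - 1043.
Gal(K/Q) = Z/2Z (cyclic of order 2)

x^2 - 1043 is irreducible over Q since 1043 is not a rational square. The splitting field Q(sqrt(1043)) has degree 2 over Q, and its unique nontrivial automorphism is sqrt(1043) ↦ -sqrt(1043). Hence Gal(Q(sqrt(1043))/Q) = Z/2Z.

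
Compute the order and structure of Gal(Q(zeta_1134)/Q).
|Gal(Q(zeta_1134)/Q)| = phi(1134) = 324; group ≅ (Z/1134Z)^* ≅ Z/6Z × Z/54Z

The n-th cyclotomic polynomial Φ_1134(x) is the minimal polynomial of zeta_1134 over Q and has degree phi(1134) = 324. So Q(zeta_1134) is a degree-324 Galois extension with Galois group (Z/1134Z)^*. By CRT, (Z/1134Z)^* ≅ (Z/2Z)^* × (Z/81Z)^* × (Z/7Z)^*. Each prime-power unit group is (Z/2Z)^* ≅ trivial group (order 1); (Z/81Z)^* ≅ Z/54Z; (Z/7Z)^* ≅ Z/6Z. Hence Gal(Q(zeta_1134)/Q) ≅ Z/6Z × Z/54Z.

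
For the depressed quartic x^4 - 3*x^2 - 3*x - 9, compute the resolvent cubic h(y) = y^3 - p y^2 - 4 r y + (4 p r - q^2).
h(y) = y^3 + 3*y^2 + 36*y + 99

Identify coefficients: p = -3, q = -3, r = -9.
Plug into h(y) = y^3 - p y^2 - 4 r y + (4 p r - q^2):
  h(y) = y^3 - (-3) y^2 - 4*(-9) y + (4*(-3)*(-9) - (-3)^2)
       = y^3 + (3) y^2 + (36) y + (99).
Simplifying: h(y) = y^3 + 3*y^2 + 36*y + 99.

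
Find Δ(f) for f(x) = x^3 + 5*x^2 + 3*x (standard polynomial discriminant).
Δ = 117

For x^3 + a x^2 + b x + c the discriminant is Δ = 18 a b c - 4 a^3 c + a^2 b^2 - 4 b^3 - 27 c^2.
Plug a = 5, b = 3, c = 0:
  18*(5)*(3)*(0) - 4*(5)^3*(0) + (5)^2*(3)^2 - 4*(3)^3 - 27*(0)^2
  = 0 + (0) + 225 + (-108) + (0)
  = 117.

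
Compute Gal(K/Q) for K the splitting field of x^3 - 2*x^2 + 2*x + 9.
Gal(K/Q) = S_3 (symmetric group of order 6)

Compute the discriminant of x^3 + (-2)*x^2 + (2)*x + (9): Δ = -2563. Since Δ is not a rational square, the Galois group is not contained in A_3; it must be the full S_3 (irreducibility of the cubic rules out anything smaller).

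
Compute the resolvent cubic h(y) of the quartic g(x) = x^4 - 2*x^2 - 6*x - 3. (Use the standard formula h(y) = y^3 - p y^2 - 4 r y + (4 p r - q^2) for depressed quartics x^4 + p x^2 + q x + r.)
h(y) = y^3 + 2*y^2 + 12*y - 12

Identify coefficients: p = -2, q = -6, r = -3.
Plug into h(y) = y^3 - p y^2 - 4 r y + (4 p r - q^2):
  h(y) = y^3 - (-2) y^2 - 4*(-3) y + (4*(-2)*(-3) - (-6)^2)
       = y^3 + (2) y^2 + (12) y + (-12).
Simplifying: h(y) = y^3 + 2*y^2 + 12*y - 12.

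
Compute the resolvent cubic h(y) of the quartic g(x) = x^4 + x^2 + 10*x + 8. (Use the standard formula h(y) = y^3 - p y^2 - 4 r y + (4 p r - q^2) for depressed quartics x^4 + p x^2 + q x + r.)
h(y) = y^3 - y^2 - 32*y - 68

Identify coefficients: p = 1, q = 10, r = 8.
Plug into h(y) = y^3 - p y^2 - 4 r y + (4 p r - q^2):
  h(y) = y^3 - (1) y^2 - 4*(8) y + (4*(1)*(8) - (10)^2)
       = y^3 + (-1) y^2 + (-32) y + (-68).
Simplifying: h(y) = y^3 - y^2 - 32*y - 68.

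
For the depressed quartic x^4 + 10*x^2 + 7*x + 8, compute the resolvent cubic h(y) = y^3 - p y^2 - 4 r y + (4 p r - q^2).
h(y) = y^3 - 10*y^2 - 32*y + 271

Identify coefficients: p = 10, q = 7, r = 8.
Plug into h(y) = y^3 - p y^2 - 4 r y + (4 p r - q^2):
  h(y) = y^3 - (10) y^2 - 4*(8) y + (4*(10)*(8) - (7)^2)
       = y^3 + (-10) y^2 + (-32) y + (271).
Simplifying: h(y) = y^3 - 10*y^2 - 32*y + 271.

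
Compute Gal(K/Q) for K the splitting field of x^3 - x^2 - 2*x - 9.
Gal(K/Q) = S_3 (symmetric group of order 6)

Compute the discriminant of x^3 + (-1)*x^2 + (-2)*x + (-9): Δ = -2511. Since Δ is not a rational square, the Galois group is not contained in A_3; it must be the full S_3 (irreducibility of the cubic rules out anything smaller).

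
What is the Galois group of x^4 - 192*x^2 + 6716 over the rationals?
Gal(K/Q) = V_4 (Klein four-group, Z/2Z × Z/2Z)

f factors as (x^2 - 146)(x^2 - 46), so the splitting field is K = Q(sqrt(146), sqrt(46)). The elements 146, 46, 6716 are all non-squares in Q, so sqrt(146) and sqrt(46) generate independent quadratic extensions. Thus [K:Q] = 4 and Gal(K/Q) is generated by the two order-2 automorphisms sqrt(146) ↦ -sqrt(146) and sqrt(46) ↦ -sqrt(46), giving V_4.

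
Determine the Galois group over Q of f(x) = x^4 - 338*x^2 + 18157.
Gal(K/Q) = V_4 (Klein four-group, Z/2Z × Z/2Z)

f factors as (x^2 - 271)(x^2 - 67), so the splitting field is K = Q(sqrt(271), sqrt(67)). The elements 271, 67, 18157 are all non-squares in Q, so sqrt(271) and sqrt(67) generate independent quadratic extensions. Thus [K:Q] = 4 and Gal(K/Q) is generated by the two order-2 automorphisms sqrt(271) ↦ -sqrt(271) and sqrt(67) ↦ -sqrt(67), giving V_4.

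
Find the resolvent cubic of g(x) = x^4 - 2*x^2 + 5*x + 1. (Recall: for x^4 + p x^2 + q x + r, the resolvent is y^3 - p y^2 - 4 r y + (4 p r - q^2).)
h(y) = y^3 + 2*y^2 - 4*y - 33

Identify coefficients: p = -2, q = 5, r = 1.
Plug into h(y) = y^3 - p y^2 - 4 r y + (4 p r - q^2):
  h(y) = y^3 - (-2) y^2 - 4*(1) y + (4*(-2)*(1) - (5)^2)
       = y^3 + (2) y^2 + (-4) y + (-33).
Simplifying: h(y) = y^3 + 2*y^2 - 4*y - 33.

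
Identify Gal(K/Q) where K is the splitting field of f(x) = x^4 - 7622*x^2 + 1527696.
Gal(K/Q) = Z/2Z (cyclic of order 2)

f factors as (x^2 - 7416)(x^2 - 206), so the splitting field is K = Q(sqrt(7416), sqrt(206)). The squarefree part of 7416 is 206 and the squarefree part of 206 is also 206, so sqrt(7416) and sqrt(206) are both rational multiples of sqrt(206). Hence Q(sqrt(7416)) = Q(sqrt(206)) = Q(sqrt(206)), and the splitting field collapses to a single degree-2 extension with Galois group Z/2Z.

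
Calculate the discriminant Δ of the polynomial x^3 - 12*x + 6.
Δ = 5940

For a depressed cubic x^3 + p x + q the discriminant is Δ = -4 p^3 - 27 q^2 = -4*(-12)^3 - 27*(6)^2 = 6912 - 972 = 5940.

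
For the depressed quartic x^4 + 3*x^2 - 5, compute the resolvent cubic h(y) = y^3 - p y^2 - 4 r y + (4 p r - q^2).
h(y) = y^3 - 3*y^2 + 20*y - 60

Identify coefficients: p = 3, q = 0, r = -5.
Plug into h(y) = y^3 - p y^2 - 4 r y + (4 p r - q^2):
  h(y) = y^3 - (3) y^2 - 4*(-5) y + (4*(3)*(-5) - (0)^2)
       = y^3 + (-3) y^2 + (20) y + (-60).
Simplifying: h(y) = y^3 - 3*y^2 + 20*y - 60.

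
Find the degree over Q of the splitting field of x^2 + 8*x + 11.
[K:Q] = 2

The discriminant of x^2 + (8)*x + (11) is b^2 - 4c = 64 - (44) = 20. Since 20 is not a perfect square in Q, the polynomial is irreducible over Q. Its two roots generate a degree-2 extension, so [K:Q] = 2.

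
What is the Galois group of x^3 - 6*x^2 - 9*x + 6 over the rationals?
Gal(K/Q) = A_3 (cyclic of order 3)

Compute the discriminant of x^3 + (-6)*x^2 + (-9)*x + (6): Δ = 15876. Since Δ is a perfect square (Δ = 126^2), the Galois group is contained in A_3. Irreducibility forces the group to be transitive on three roots, so Gal = A_3.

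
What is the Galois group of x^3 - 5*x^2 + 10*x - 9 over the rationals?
Gal(K/Q) = S_3 (symmetric group of order 6)

Compute the discriminant of x^3 + (-5)*x^2 + (10)*x + (-9): Δ = -87. Since Δ is not a rational square, the Galois group is not contained in A_3; it must be the full S_3 (irreducibility of the cubic rules out anything smaller).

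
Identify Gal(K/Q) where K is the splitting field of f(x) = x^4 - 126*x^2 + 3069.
Gal(K/Q) = V_4 (Klein four-group, Z/2Z × Z/2Z)

f factors as (x^2 - 33)(x^2 - 93), so the splitting field is K = Q(sqrt(33), sqrt(93)). The elements 33, 93, 3069 are all non-squares in Q, so sqrt(33) and sqrt(93) generate independent quadratic extensions. Thus [K:Q] = 4 and Gal(K/Q) is generated by the two order-2 automorphisms sqrt(33) ↦ -sqrt(33) and sqrt(93) ↦ -sqrt(93), giving V_4.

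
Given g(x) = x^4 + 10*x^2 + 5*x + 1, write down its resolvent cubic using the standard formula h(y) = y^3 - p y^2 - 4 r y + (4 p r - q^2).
h(y) = y^3 - 10*y^2 - 4*y + 15

Identify coefficients: p = 10, q = 5, r = 1.
Plug into h(y) = y^3 - p y^2 - 4 r y + (4 p r - q^2):
  h(y) = y^3 - (10) y^2 - 4*(1) y + (4*(10)*(1) - (5)^2)
       = y^3 + (-10) y^2 + (-4) y + (15).
Simplifying: h(y) = y^3 - 10*y^2 - 4*y + 15.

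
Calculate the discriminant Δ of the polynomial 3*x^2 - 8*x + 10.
Δ = -56

For a quadratic a x^2 + b x + c the discriminant is Δ = b^2 - 4ac = (-8)^2 - 4*(3)*(10) = 64 - (120) = -56.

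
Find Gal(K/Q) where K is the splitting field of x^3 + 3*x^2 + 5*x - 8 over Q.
Gal(K/Q) = S_3 (symmetric group of order 6)

Compute the discriminant of x^3 + (3)*x^2 + (5)*x + (-8): Δ = -3299. Since Δ is not a rational square, the Galois group is not contained in A_3; it must be the full S_3 (irreducibility of the cubic rules out anything smaller).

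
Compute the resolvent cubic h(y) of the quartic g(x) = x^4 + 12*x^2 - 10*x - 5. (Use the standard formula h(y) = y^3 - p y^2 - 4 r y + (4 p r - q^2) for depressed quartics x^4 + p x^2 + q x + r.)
h(y) = y^3 - 12*y^2 + 20*y - 340

Identify coefficients: p = 12, q = -10, r = -5.
Plug into h(y) = y^3 - p y^2 - 4 r y + (4 p r - q^2):
  h(y) = y^3 - (12) y^2 - 4*(-5) y + (4*(12)*(-5) - (-10)^2)
       = y^3 + (-12) y^2 + (20) y + (-340).
Simplifying: h(y) = y^3 - 12*y^2 + 20*y - 340.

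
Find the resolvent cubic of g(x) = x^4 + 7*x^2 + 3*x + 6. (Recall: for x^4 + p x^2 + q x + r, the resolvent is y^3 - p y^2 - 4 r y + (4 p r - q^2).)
h(y) = y^3 - 7*y^2 - 24*y + 159

Identify coefficients: p = 7, q = 3, r = 6.
Plug into h(y) = y^3 - p y^2 - 4 r y + (4 p r - q^2):
  h(y) = y^3 - (7) y^2 - 4*(6) y + (4*(7)*(6) - (3)^2)
       = y^3 + (-7) y^2 + (-24) y + (159).
Simplifying: h(y) = y^3 - 7*y^2 - 24*y + 159.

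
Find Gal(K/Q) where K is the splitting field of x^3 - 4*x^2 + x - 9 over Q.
Gal(K/Q) = S_3 (symmetric group of order 6)

Compute the discriminant of x^3 + (-4)*x^2 + (1)*x + (-9): Δ = -3831. Since Δ is not a rational square, the Galois group is not contained in A_3; it must be the full S_3 (irreducibility of the cubic rules out anything smaller).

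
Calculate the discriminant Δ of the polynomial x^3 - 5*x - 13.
Δ = -4063

For a depressed cubic x^3 + p x + q the discriminant is Δ = -4 p^3 - 27 q^2 = -4*(-5)^3 - 27*(-13)^2 = 500 - 4563 = -4063.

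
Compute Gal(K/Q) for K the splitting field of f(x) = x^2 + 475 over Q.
Gal(K/Q) = Z/2Z (cyclic of order 2)

x^2 + 475 is irreducible over Q since -475 is not a rational square. The splitting field Q(sqrt(-475)) has degree 2 over Q, and its unique nontrivial automorphism is sqrt(-475) ↦ -sqrt(-475). Hence Gal(Q(sqrt(-475))/Q) = Z/2Z.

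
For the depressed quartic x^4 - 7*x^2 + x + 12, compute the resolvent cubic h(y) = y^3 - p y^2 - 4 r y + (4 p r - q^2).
h(y) = y^3 + 7*y^2 - 48*y - 337

Identify coefficients: p = -7, q = 1, r = 12.
Plug into h(y) = y^3 - p y^2 - 4 r y + (4 p r - q^2):
  h(y) = y^3 - (-7) y^2 - 4*(12) y + (4*(-7)*(12) - (1)^2)
       = y^3 + (7) y^2 + (-48) y + (-337).
Simplifying: h(y) = y^3 + 7*y^2 - 48*y - 337.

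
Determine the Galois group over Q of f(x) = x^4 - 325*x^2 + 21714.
Gal(K/Q) = V_4 (Klein four-group, Z/2Z × Z/2Z)

f factors as (x^2 - 231)(x^2 - 94), so the splitting field is K = Q(sqrt(231), sqrt(94)). The elements 231, 94, 21714 are all non-squares in Q, so sqrt(231) and sqrt(94) generate independent quadratic extensions. Thus [K:Q] = 4 and Gal(K/Q) is generated by the two order-2 automorphisms sqrt(231) ↦ -sqrt(231) and sqrt(94) ↦ -sqrt(94), giving V_4.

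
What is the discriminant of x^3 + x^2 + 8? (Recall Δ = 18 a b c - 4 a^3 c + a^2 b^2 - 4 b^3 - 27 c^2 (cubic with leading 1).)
Δ = -1760

For x^3 + a x^2 + b x + c the discriminant is Δ = 18 a b c - 4 a^3 c + a^2 b^2 - 4 b^3 - 27 c^2.
Plug a = 1, b = 0, c = 8:
  18*(1)*(0)*(8) - 4*(1)^3*(8) + (1)^2*(0)^2 - 4*(0)^3 - 27*(8)^2
  = 0 + (-32) + 0 + (0) + (-1728)
  = -1760.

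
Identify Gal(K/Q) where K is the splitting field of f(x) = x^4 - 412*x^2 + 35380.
Gal(K/Q) = V_4 (Klein four-group, Z/2Z × Z/2Z)

f factors as (x^2 - 122)(x^2 - 290), so the splitting field is K = Q(sqrt(122), sqrt(290)). The elements 122, 290, 35380 are all non-squares in Q, so sqrt(122) and sqrt(290) generate independent quadratic extensions. Thus [K:Q] = 4 and Gal(K/Q) is generated by the two order-2 automorphisms sqrt(122) ↦ -sqrt(122) and sqrt(290) ↦ -sqrt(290), giving V_4.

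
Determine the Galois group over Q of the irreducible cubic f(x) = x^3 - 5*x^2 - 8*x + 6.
Gal(K/Q) = S_3 (symmetric group of order 6)

Compute the discriminant of x^3 + (-5)*x^2 + (-8)*x + (6): Δ = 9996. Since Δ is not a rational square, the Galois group is not contained in A_3; it must be the full S_3 (irreducibility of the cubic rules out anything smaller).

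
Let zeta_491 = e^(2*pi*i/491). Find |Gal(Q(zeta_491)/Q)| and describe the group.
|Gal(Q(zeta_491)/Q)| = phi(491) = 490; group ≅ (Z/491Z)^* ≅ Z/490Z

The n-th cyclotomic polynomial Φ_491(x) is the minimal polynomial of zeta_491 over Q and has degree phi(491) = 490. So Q(zeta_491) is a degree-490 Galois extension with Galois group (Z/491Z)^*. (Z/491Z)^* is cyclic since 491 is an odd prime power (or 4). Hence Gal(Q(zeta_491)/Q) ≅ Z/490Z.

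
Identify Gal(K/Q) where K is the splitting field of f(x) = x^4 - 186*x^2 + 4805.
Gal(K/Q) = V_4 (Klein four-group, Z/2Z × Z/2Z)

f factors as (x^2 - 31)(x^2 - 155), so the splitting field is K = Q(sqrt(31), sqrt(155)). The elements 31, 155, 4805 are all non-squares in Q, so sqrt(31) and sqrt(155) generate independent quadratic extensions. Thus [K:Q] = 4 and Gal(K/Q) is generated by the two order-2 automorphisms sqrt(31) ↦ -sqrt(31) and sqrt(155) ↦ -sqrt(155), giving V_4.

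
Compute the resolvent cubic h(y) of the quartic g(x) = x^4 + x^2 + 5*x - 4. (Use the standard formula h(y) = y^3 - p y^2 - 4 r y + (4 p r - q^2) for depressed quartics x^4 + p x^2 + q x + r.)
h(y) = y^3 - y^2 + 16*y - 41

Identify coefficients: p = 1, q = 5, r = -4.
Plug into h(y) = y^3 - p y^2 - 4 r y + (4 p r - q^2):
  h(y) = y^3 - (1) y^2 - 4*(-4) y + (4*(1)*(-4) - (5)^2)
       = y^3 + (-1) y^2 + (16) y + (-41).
Simplifying: h(y) = y^3 - y^2 + 16*y - 41.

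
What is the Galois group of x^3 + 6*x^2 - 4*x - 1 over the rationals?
Gal(K/Q) = S_3 (symmetric group of order 6)

Compute the discriminant of x^3 + (6)*x^2 + (-4)*x + (-1): Δ = 2101. Since Δ is not a rational square, the Galois group is not contained in A_3; it must be the full S_3 (irreducibility of the cubic rules out anything smaller).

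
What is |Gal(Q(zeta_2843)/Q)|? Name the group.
|Gal(Q(zeta_2843)/Q)| = phi(2843) = 2842; group ≅ (Z/2843Z)^* ≅ Z/2842Z

The n-th cyclotomic polynomial Φ_2843(x) is the minimal polynomial of zeta_2843 over Q and has degree phi(2843) = 2842. So Q(zeta_2843) is a degree-2842 Galois extension with Galois group (Z/2843Z)^*. (Z/2843Z)^* is cyclic since 2843 is an odd prime power (or 4). Hence Gal(Q(zeta_2843)/Q) ≅ Z/2842Z.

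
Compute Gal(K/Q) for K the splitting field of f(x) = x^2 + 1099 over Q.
Gal(K/Q) = Z/2Z (cyclic of order 2)

x^2 + 1099 is irreducible over Q since -1099 is not a rational square. The splitting field Q(sqrt(-1099)) has degree 2 over Q, and its unique nontrivial automorphism is sqrt(-1099) ↦ -sqrt(-1099). Hence Gal(Q(sqrt(-1099))/Q) = Z/2Z.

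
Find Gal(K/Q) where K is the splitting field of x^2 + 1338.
Gal(K/Q) = Z/2Z (cyclic of order 2)

x^2 + 1338 is irreducible over Q since -1338 is not a rational square. The splitting field Q(sqrt(-1338)) has degree 2 over Q, and its unique nontrivial automorphism is sqrt(-1338) ↦ -sqrt(-1338). Hence Gal(Q(sqrt(-1338))/Q) = Z/2Z.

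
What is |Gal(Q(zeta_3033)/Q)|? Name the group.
|Gal(Q(zeta_3033)/Q)| = phi(3033) = 2016; group ≅ (Z/3033Z)^* ≅ Z/6Z × Z/336Z

The n-th cyclotomic polynomial Φ_3033(x) is the minimal polynomial of zeta_3033 over Q and has degree phi(3033) = 2016. So Q(zeta_3033) is a degree-2016 Galois extension with Galois group (Z/3033Z)^*. By CRT, (Z/3033Z)^* ≅ (Z/9Z)^* × (Z/337Z)^*. Each prime-power unit group is (Z/9Z)^* ≅ Z/6Z; (Z/337Z)^* ≅ Z/336Z. Hence Gal(Q(zeta_3033)/Q) ≅ Z/6Z × Z/336Z.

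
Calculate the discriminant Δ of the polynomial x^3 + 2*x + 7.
Δ = -1355

For a depressed cubic x^3 + p x + q the discriminant is Δ = -4 p^3 - 27 q^2 = -4*(2)^3 - 27*(7)^2 = -32 - 1323 = -1355.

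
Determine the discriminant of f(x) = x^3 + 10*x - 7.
Δ = -5323

For a depressed cubic x^3 + p x + q the discriminant is Δ = -4 p^3 - 27 q^2 = -4*(10)^3 - 27*(-7)^2 = -4000 - 1323 = -5323.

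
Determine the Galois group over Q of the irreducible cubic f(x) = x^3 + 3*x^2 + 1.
Gal(K/Q) = S_3 (symmetric group of order 6)

Compute the discriminant of x^3 + (3)*x^2 + (0)*x + (1): Δ = -135. Since Δ is not a rational square, the Galois group is not contained in A_3; it must be the full S_3 (irreducibility of the cubic rules out anything smaller).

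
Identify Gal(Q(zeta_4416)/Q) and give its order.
|Gal(Q(zeta_4416)/Q)| = phi(4416) = 1408; group ≅ (Z/4416Z)^* ≅ Z/2Z × Z/2Z × Z/16Z × Z/22Z

The n-th cyclotomic polynomial Φ_4416(x) is the minimal polynomial of zeta_4416 over Q and has degree phi(4416) = 1408. So Q(zeta_4416) is a degree-1408 Galois extension with Galois group (Z/4416Z)^*. By CRT, (Z/4416Z)^* ≅ (Z/64Z)^* × (Z/3Z)^* × (Z/23Z)^*. Each prime-power unit group is (Z/64Z)^* ≅ Z/2Z × Z/16Z; (Z/3Z)^* ≅ Z/2Z; (Z/23Z)^* ≅ Z/22Z. Hence Gal(Q(zeta_4416)/Q) ≅ Z/2Z × Z/2Z × Z/16Z × Z/22Z.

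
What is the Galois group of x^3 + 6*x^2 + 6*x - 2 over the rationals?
Gal(K/Q) = S_3 (symmetric group of order 6)

Compute the discriminant of x^3 + (6)*x^2 + (6)*x + (-2): Δ = 756. Since Δ is not a rational square, the Galois group is not contained in A_3; it must be the full S_3 (irreducibility of the cubic rules out anything smaller).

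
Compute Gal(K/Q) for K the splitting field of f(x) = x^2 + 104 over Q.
Gal(K/Q) = Z/2Z (cyclic of order 2)

x^2 + 104 is irreducible over Q since -104 is not a rational square. The splitting field Q(sqrt(-104)) has degree 2 over Q, and its unique nontrivial automorphism is sqrt(-104) ↦ -sqrt(-104). Hence Gal(Q(sqrt(-104))/Q) = Z/2Z.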